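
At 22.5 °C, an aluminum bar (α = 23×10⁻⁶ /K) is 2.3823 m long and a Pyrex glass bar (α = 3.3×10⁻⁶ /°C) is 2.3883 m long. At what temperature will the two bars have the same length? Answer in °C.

L₁(1 + α₁ΔT) = L₂(1 + α₂ΔT) ⇒ ΔT = (L₂ − L₁)/(α₁L₁ − α₂L₂)
L₂ − L₁ = 2.3883 − 2.3823 = 6.00×10⁻³ m
α₁L₁ − α₂L₂ = 23×10⁻⁶×2.3823 − 3.3×10⁻⁶×2.3883 = 4.691151×10⁻⁵ m/K
ΔT = 6.00×10⁻³ / 4.691151×10⁻⁵ = 127.900 K
T = 22.5 + 127.900 = 150.400 °C

T = 150.4 °C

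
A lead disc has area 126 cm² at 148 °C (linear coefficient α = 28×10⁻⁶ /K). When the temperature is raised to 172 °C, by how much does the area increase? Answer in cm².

ΔA = 0.169 cm²

Area coefficient ≈ 2α; |ΔT| = 24 K
ΔA = 2αA₀ΔT = 2(28×10⁻⁶)(126)(24) = 0.169 cm²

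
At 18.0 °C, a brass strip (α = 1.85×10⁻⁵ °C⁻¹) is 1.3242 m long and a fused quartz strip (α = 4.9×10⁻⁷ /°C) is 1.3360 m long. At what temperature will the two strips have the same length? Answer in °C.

Equal length when α₁L₁ΔT − α₂L₂ΔT = L₂ − L₁ = 1.18×10⁻² m
α₁L₁ = 2.44977×10⁻⁵, α₂L₂ = 6.5464×10⁻⁷ → Δ(αL) = 2.384306×10⁻⁵ m/K
ΔT = 1.18×10⁻² / 2.384306×10⁻⁵ = 494.903 K, so T = 18.0 + 494.903 = 512.903 °C

T = 512.9 °C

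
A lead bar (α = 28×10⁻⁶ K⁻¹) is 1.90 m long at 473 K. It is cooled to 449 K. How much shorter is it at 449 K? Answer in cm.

|ΔT| = |449 − 473| = 24 K
ΔL = αL₀ΔT = (28×10⁻⁶)(1.90)(24) = 1.28×10⁻³ m

ΔL = 0.128 cm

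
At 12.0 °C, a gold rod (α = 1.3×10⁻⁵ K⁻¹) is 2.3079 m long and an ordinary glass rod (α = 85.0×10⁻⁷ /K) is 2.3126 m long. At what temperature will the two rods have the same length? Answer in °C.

T = 466.3 °C

L₁(1 + α₁ΔT) = L₂(1 + α₂ΔT) ⇒ ΔT = (L₂ − L₁)/(α₁L₁ − α₂L₂)
L₂ − L₁ = 2.3126 − 2.3079 = 4.70×10⁻³ m
α₁L₁ − α₂L₂ = 1.3×10⁻⁵×2.3079 − 85.0×10⁻⁷×2.3126 = 1.03456×10⁻⁵ m/K
ΔT = 4.70×10⁻³ / 1.03456×10⁻⁵ = 454.299 K
T = 12.0 + 454.299 = 466.299 °C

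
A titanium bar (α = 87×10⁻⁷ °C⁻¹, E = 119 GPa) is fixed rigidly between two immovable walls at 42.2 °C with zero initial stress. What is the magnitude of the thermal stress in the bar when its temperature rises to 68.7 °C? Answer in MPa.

σ = 27.4 MPa

Fully constrained: the free strain ε = αΔT is blocked, so σ = Eε = EαΔT.
|ΔT| = 26.5 K
σ = 119×10⁹ × 87×10⁻⁷ × 26.5 = 2.74×10⁷ Pa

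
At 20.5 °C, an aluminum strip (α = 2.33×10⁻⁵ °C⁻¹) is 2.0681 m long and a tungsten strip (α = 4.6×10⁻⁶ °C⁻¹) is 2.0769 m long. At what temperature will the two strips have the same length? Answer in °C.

Equal length when α₁L₁ΔT − α₂L₂ΔT = L₂ − L₁ = 8.80×10⁻³ m
α₁L₁ = 4.818673×10⁻⁵, α₂L₂ = 9.55374×10⁻⁶ → Δ(αL) = 3.863299×10⁻⁵ m/K
ΔT = 8.80×10⁻³ / 3.863299×10⁻⁵ = 227.785 K, so T = 20.5 + 227.785 = 248.285 °C

T = 248.3 °C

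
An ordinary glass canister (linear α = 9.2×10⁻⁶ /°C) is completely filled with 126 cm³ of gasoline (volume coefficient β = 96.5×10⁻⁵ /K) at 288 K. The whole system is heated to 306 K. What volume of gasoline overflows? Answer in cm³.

The canister also expands: β_container ≈ 3α = 2.76×10⁻⁵ /K
Net overflow = V₀(β_liq − 3α_cont)ΔT
β − 3α = 9.65×10⁻⁴ − 2.76×10⁻⁵ = 9.374×10⁻⁴ /K; ΔT = 18 K
ΔV = 126 × 9.374×10⁻⁴ × 18 = 2.13 cm³

2.13 cm³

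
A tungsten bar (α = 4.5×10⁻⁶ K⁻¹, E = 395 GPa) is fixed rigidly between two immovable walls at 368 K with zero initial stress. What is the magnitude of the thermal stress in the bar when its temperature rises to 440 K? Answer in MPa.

σ = 128 MPa

Fully constrained: the free strain ε = αΔT is blocked, so σ = Eε = EαΔT.
|ΔT| = 72 K
σ = 395×10⁹ × 4.5×10⁻⁶ × 72 = 1.28×10⁸ Pa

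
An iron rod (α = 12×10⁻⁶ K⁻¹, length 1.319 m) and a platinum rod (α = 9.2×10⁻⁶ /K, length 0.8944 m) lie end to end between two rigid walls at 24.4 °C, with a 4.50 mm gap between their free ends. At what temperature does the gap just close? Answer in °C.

Gap closes when ΔL₁ + ΔL₂ = 4.50 mm = 4.50×10⁻³ m
(α₁L₁ + α₂L₂)ΔT = g
α₁L₁ + α₂L₂ = 12×10⁻⁶×1.319 + 9.2×10⁻⁶×0.8944 = 2.405648×10⁻⁵ m/K
ΔT = 4.50×10⁻³ / 2.405648×10⁻⁵ = 187.06 K
T = 24.4 + 187.06 = 211.46 °C

T = 211 °C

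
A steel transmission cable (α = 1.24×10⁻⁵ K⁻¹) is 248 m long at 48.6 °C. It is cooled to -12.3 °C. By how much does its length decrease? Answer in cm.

ΔL = 18.7 cm

|ΔT| = |-12.3 − 48.6| = 60.9 K
ΔL = αL₀ΔT = (1.24×10⁻⁵)(248)(60.9) = 1.87×10⁻¹ m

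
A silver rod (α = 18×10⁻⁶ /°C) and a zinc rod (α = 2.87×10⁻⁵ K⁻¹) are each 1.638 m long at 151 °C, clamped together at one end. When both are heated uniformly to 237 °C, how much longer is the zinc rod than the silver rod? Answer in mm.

1.51 mm

ΔT = 86 K
silver: ΔL = 18×10⁻⁶ × 1.638 m × 86 = 2.5356×10⁻³ m = 2.5356 mm
zinc: ΔL = 2.87×10⁻⁵ × 1.638 m × 86 = 4.0429×10⁻³ m = 4.0429 mm
difference = 4.0429 − 2.5356 = 1.5073 mm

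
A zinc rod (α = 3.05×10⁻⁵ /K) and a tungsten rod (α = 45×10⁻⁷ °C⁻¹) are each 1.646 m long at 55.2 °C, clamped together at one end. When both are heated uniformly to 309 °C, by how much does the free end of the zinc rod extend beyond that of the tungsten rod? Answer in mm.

ΔT = 253.8 K
zinc: ΔL = 3.05×10⁻⁵ × 1.646 m × 253.8 = 1.2742×10⁻² m = 12.742 mm
tungsten: ΔL = 45×10⁻⁷ × 1.646 m × 253.8 = 1.8799×10⁻³ m = 1.8799 mm
difference = 12.742 − 1.8799 = 10.8621 mm

10.9 mm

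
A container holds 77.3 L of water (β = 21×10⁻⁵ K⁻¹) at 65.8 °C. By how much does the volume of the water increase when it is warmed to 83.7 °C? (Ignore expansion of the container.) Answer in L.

ΔV = 0.291 L

|ΔT| = |83.7 − 65.8| = 17.9 K
ΔV = βV₀ΔT = (21×10⁻⁵)(77.3)(17.9) = 0.291 L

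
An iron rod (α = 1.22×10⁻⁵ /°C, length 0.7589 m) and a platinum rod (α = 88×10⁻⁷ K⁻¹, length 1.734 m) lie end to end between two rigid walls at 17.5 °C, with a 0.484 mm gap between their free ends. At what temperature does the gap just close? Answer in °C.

α₁L₁ = 9.25858×10⁻⁶ m/K, α₂L₂ = 1.52592×10⁻⁵ m/K → total 2.451778×10⁻⁵ m/K
ΔT = g/(α₁L₁+α₂L₂) = 4.84×10⁻⁴ / 2.451778×10⁻⁵ = 19.741 K
T = 17.5 + 19.741 = 37.241 °C

T = 37.2 °C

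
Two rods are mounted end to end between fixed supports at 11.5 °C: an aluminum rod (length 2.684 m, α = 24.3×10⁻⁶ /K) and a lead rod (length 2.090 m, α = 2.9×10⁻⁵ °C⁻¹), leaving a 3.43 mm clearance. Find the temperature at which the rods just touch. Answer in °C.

Gap closes when ΔL₁ + ΔL₂ = 3.43 mm = 3.43×10⁻³ m
(α₁L₁ + α₂L₂)ΔT = g
α₁L₁ + α₂L₂ = 24.3×10⁻⁶×2.684 + 2.9×10⁻⁵×2.090 = 1.258312×10⁻⁴ m/K
ΔT = 3.43×10⁻³ / 1.258312×10⁻⁴ = 27.259 K
T = 11.5 + 27.259 = 38.759 °C

T = 38.8 °C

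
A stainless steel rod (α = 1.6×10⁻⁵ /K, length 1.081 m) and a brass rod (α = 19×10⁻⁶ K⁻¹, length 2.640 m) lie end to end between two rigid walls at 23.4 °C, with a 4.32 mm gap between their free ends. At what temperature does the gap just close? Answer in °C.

T = 87.4 °C

Gap closes when ΔL₁ + ΔL₂ = 4.32 mm = 4.32×10⁻³ m
(α₁L₁ + α₂L₂)ΔT = g
α₁L₁ + α₂L₂ = 1.6×10⁻⁵×1.081 + 19×10⁻⁶×2.640 = 6.7456×10⁻⁵ m/K
ΔT = 4.32×10⁻³ / 6.7456×10⁻⁵ = 64.042 K
T = 23.4 + 64.042 = 87.442 °C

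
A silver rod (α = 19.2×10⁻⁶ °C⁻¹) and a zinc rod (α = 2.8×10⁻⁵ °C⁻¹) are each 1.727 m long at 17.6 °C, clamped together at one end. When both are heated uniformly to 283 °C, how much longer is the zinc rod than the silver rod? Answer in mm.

ΔT = 265.4 K
silver: ΔL = 19.2×10⁻⁶ × 1.727 m × 265.4 = 8.8002×10⁻³ m = 8.8002 mm
zinc: ΔL = 2.8×10⁻⁵ × 1.727 m × 265.4 = 1.2834×10⁻² m = 12.834 mm
difference = 12.834 − 8.8002 = 4.0338 mm

4.03 mm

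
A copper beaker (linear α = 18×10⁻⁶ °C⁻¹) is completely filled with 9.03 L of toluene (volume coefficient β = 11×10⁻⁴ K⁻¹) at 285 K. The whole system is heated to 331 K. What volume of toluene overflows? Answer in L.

0.434 L

The beaker also expands: β_container ≈ 3α = 5.4×10⁻⁵ /K
Net overflow = V₀(β_liq − 3α_cont)ΔT
β − 3α = 1.10×10⁻³ − 5.4×10⁻⁵ = 1.046×10⁻³ /K; ΔT = 46 K
ΔV = 9.03 × 1.046×10⁻³ × 46 = 0.434 L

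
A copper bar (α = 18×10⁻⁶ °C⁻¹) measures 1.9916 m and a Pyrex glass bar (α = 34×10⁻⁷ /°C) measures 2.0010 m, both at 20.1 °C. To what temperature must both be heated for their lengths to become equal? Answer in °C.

L₁(1 + α₁ΔT) = L₂(1 + α₂ΔT) ⇒ ΔT = (L₂ − L₁)/(α₁L₁ − α₂L₂)
L₂ − L₁ = 2.0010 − 1.9916 = 9.40×10⁻³ m
α₁L₁ − α₂L₂ = 18×10⁻⁶×1.9916 − 34×10⁻⁷×2.0010 = 2.90454×10⁻⁵ m/K
ΔT = 9.40×10⁻³ / 2.90454×10⁻⁵ = 323.631 K
T = 20.1 + 323.631 = 343.731 °C

T = 343.7 °C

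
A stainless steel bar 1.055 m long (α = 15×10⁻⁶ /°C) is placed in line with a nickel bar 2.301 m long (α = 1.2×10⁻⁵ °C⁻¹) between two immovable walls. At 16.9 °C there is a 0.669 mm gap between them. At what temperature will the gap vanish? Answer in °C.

T = 32.3 °C

Gap closes when ΔL₁ + ΔL₂ = 0.669 mm = 6.69×10⁻⁴ m
(α₁L₁ + α₂L₂)ΔT = g
α₁L₁ + α₂L₂ = 15×10⁻⁶×1.055 + 1.2×10⁻⁵×2.301 = 4.3437×10⁻⁵ m/K
ΔT = 6.69×10⁻⁴ / 4.3437×10⁻⁵ = 15.402 K
T = 16.9 + 15.402 = 32.302 °C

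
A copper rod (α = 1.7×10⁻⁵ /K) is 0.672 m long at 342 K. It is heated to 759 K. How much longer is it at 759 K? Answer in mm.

|ΔT| = |759 − 342| = 417 K
ΔL = αL₀ΔT = (1.7×10⁻⁵)(0.672)(417) = 4.76×10⁻³ m

ΔL = 4.76 mm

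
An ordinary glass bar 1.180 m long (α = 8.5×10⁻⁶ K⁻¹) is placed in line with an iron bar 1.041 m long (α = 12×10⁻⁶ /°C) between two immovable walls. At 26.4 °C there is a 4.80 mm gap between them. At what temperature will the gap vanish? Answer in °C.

α₁L₁ = 1.003×10⁻⁵ m/K, α₂L₂ = 1.2492×10⁻⁵ m/K → total 2.2522×10⁻⁵ m/K
ΔT = g/(α₁L₁+α₂L₂) = 4.80×10⁻³ / 2.2522×10⁻⁵ = 213.12 K
T = 26.4 + 213.12 = 239.52 °C

T = 240 °C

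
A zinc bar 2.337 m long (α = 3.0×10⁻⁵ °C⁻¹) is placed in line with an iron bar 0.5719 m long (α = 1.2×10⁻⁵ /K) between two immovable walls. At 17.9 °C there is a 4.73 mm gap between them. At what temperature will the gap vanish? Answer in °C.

T = 79.4 °C

α₁L₁ = 7.011×10⁻⁵ m/K, α₂L₂ = 6.8628×10⁻⁶ m/K → total 7.69728×10⁻⁵ m/K
ΔT = g/(α₁L₁+α₂L₂) = 4.73×10⁻³ / 7.69728×10⁻⁵ = 61.450 K
T = 17.9 + 61.450 = 79.350 °C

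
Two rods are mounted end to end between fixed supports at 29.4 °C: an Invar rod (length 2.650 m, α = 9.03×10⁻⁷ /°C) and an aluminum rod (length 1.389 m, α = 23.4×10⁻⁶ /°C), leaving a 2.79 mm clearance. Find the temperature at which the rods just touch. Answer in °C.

Gap closes when ΔL₁ + ΔL₂ = 2.79 mm = 2.79×10⁻³ m
(α₁L₁ + α₂L₂)ΔT = g
α₁L₁ + α₂L₂ = 9.03×10⁻⁷×2.650 + 23.4×10⁻⁶×1.389 = 3.489555×10⁻⁵ m/K
ΔT = 2.79×10⁻³ / 3.489555×10⁻⁵ = 79.95 K
T = 29.4 + 79.95 = 109.35 °C

T = 109 °C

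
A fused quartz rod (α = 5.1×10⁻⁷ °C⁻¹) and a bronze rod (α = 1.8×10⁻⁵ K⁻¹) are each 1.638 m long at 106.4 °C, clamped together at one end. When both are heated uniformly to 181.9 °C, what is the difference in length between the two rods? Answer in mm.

ΔT = 75.5 K
fused quartz: ΔL = 5.1×10⁻⁷ × 1.638 m × 75.5 = 6.3071×10⁻⁵ m = 0.063071 mm
bronze: ΔL = 1.8×10⁻⁵ × 1.638 m × 75.5 = 2.2260×10⁻³ m = 2.2260 mm
difference = 2.2260 − 0.063071 = 2.162929 mm

2.16 mm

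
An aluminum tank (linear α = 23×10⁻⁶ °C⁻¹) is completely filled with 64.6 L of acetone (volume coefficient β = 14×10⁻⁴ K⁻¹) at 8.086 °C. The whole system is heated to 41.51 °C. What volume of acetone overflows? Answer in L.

2.87 L

The tank also expands: β_container ≈ 3α = 6.9×10⁻⁵ /K
Net overflow = V₀(β_liq − 3α_cont)ΔT
β − 3α = 1.40×10⁻³ − 6.9×10⁻⁵ = 1.331×10⁻³ /K; ΔT = 33.424 K
ΔV = 64.6 × 1.331×10⁻³ × 33.424 = 2.87 L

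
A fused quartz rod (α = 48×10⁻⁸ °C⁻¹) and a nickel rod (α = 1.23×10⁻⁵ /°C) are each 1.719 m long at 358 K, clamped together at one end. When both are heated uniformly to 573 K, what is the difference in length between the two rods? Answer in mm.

4.37 mm

ΔT = 215 K
fused quartz: ΔL = 48×10⁻⁸ × 1.719 m × 215 = 1.7740×10⁻⁴ m = 0.17740 mm
nickel: ΔL = 1.23×10⁻⁵ × 1.719 m × 215 = 4.5459×10⁻³ m = 4.5459 mm
difference = 4.5459 − 0.17740 = 4.3685 mm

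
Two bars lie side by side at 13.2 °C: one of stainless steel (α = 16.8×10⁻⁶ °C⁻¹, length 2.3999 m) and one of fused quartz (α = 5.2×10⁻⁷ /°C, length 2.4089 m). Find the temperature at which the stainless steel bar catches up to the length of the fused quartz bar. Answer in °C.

Equal length when α₁L₁ΔT − α₂L₂ΔT = L₂ − L₁ = 9.00×10⁻³ m
α₁L₁ = 4.031832×10⁻⁵, α₂L₂ = 1.252628×10⁻⁶ → Δ(αL) = 3.9065692×10⁻⁵ m/K
ΔT = 9.00×10⁻³ / 3.9065692×10⁻⁵ = 230.381 K, so T = 13.2 + 230.381 = 243.581 °C

T = 243.6 °C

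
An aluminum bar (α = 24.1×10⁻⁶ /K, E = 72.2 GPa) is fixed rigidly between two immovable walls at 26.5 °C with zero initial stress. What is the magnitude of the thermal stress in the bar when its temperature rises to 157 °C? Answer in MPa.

Fully constrained: the free strain ε = αΔT is blocked, so σ = Eε = EαΔT.
|ΔT| = 130.5 K
σ = 72.2×10⁹ × 24.1×10⁻⁶ × 130.5 = 2.27×10⁸ Pa

σ = 227 MPa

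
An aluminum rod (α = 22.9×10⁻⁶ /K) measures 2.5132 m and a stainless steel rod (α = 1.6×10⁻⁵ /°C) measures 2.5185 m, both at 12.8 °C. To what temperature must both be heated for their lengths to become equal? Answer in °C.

T = 319.9 °C

L₁(1 + α₁ΔT) = L₂(1 + α₂ΔT) ⇒ ΔT = (L₂ − L₁)/(α₁L₁ − α₂L₂)
L₂ − L₁ = 2.5185 − 2.5132 = 5.30×10⁻³ m
α₁L₁ − α₂L₂ = 22.9×10⁻⁶×2.5132 − 1.6×10⁻⁵×2.5185 = 1.725628×10⁻⁵ m/K
ΔT = 5.30×10⁻³ / 1.725628×10⁻⁵ = 307.135 K
T = 12.8 + 307.135 = 319.935 °C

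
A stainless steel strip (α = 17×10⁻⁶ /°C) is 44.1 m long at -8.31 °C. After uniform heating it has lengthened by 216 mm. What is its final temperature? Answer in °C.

T = 280 °C

ΔL = αL₀ΔT ⇒ ΔT = ΔL / (αL₀)
ΔT = 216×10⁻³ m / (17×10⁻⁶ × 44.1 m) = 288.12 K
T = -8.31 + 288.12 = 279.81 °C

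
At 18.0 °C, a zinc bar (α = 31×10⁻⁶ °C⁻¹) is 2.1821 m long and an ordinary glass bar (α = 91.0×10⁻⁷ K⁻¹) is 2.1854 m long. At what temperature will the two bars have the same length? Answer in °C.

T = 87.10 °C

L₁(1 + α₁ΔT) = L₂(1 + α₂ΔT) ⇒ ΔT = (L₂ − L₁)/(α₁L₁ − α₂L₂)
L₂ − L₁ = 2.1854 − 2.1821 = 3.30×10⁻³ m
α₁L₁ − α₂L₂ = 31×10⁻⁶×2.1821 − 91.0×10⁻⁷×2.1854 = 4.775796×10⁻⁵ m/K
ΔT = 3.30×10⁻³ / 4.775796×10⁻⁵ = 69.0984 K
T = 18.0 + 69.0984 = 87.0984 °C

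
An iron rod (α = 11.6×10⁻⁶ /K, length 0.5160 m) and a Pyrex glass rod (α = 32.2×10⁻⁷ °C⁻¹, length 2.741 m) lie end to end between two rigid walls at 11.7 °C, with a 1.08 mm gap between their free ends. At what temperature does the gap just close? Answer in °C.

T = 84.6 °C

α₁L₁ = 5.9856×10⁻⁶ m/K, α₂L₂ = 8.82602×10⁻⁶ m/K → total 1.481162×10⁻⁵ m/K
ΔT = g/(α₁L₁+α₂L₂) = 1.08×10⁻³ / 1.481162×10⁻⁵ = 72.916 K
T = 11.7 + 72.916 = 84.616 °C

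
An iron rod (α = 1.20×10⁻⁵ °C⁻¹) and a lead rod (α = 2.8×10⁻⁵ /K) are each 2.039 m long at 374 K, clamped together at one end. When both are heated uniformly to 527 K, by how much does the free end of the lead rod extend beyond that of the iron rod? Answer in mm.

ΔT = 153 K
iron: ΔL = 1.20×10⁻⁵ × 2.039 m × 153 = 3.7436×10⁻³ m = 3.7436 mm
lead: ΔL = 2.8×10⁻⁵ × 2.039 m × 153 = 8.7351×10⁻³ m = 8.7351 mm
difference = 8.7351 − 3.7436 = 4.9915 mm

4.99 mm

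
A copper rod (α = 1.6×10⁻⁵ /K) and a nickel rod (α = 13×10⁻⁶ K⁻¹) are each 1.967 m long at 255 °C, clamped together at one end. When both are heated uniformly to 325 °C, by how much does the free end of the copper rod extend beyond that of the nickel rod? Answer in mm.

ΔT = 70 K
copper: ΔL = 1.6×10⁻⁵ × 1.967 m × 70 = 2.2030×10⁻³ m = 2.2030 mm
nickel: ΔL = 13×10⁻⁶ × 1.967 m × 70 = 1.7900×10⁻³ m = 1.7900 mm
difference = 2.2030 − 1.7900 = 0.413 mm

0.413 mm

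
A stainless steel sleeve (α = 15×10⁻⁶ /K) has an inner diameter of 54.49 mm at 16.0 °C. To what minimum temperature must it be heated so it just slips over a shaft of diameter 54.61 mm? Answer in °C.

T = 163 °C

Required Δd = 54.61 − 54.49 = 0.12 mm
Δd = αd₀ΔT ⇒ ΔT = Δd/(αd₀) = 0.12 / (15×10⁻⁶ × 54.49) = 146.82 K
T_min = 16.0 + 146.82 = 162.82 °C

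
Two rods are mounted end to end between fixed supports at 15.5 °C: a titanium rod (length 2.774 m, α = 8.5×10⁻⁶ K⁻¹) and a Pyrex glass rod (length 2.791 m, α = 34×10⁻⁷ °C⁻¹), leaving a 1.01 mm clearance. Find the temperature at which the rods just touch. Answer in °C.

T = 46.0 °C

Gap closes when ΔL₁ + ΔL₂ = 1.01 mm = 1.01×10⁻³ m
(α₁L₁ + α₂L₂)ΔT = g
α₁L₁ + α₂L₂ = 8.5×10⁻⁶×2.774 + 34×10⁻⁷×2.791 = 3.30684×10⁻⁵ m/K
ΔT = 1.01×10⁻³ / 3.30684×10⁻⁵ = 30.543 K
T = 15.5 + 30.543 = 46.043 °C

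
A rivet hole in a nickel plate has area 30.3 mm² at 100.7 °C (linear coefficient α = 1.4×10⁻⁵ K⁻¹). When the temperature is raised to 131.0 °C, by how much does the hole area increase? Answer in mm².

ΔA = 0.0257 mm²

Area coefficient ≈ 2α; |ΔT| = 30.3 K
ΔA = 2αA₀ΔT = 2(1.4×10⁻⁵)(30.3)(30.3) = 0.0257 mm²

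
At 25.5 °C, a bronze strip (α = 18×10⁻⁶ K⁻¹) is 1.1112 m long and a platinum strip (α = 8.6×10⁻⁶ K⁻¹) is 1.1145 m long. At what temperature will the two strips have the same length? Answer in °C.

T = 342.3 °C

Equal length when α₁L₁ΔT − α₂L₂ΔT = L₂ − L₁ = 3.30×10⁻³ m
α₁L₁ = 2.00016×10⁻⁵, α₂L₂ = 9.5847×10⁻⁶ → Δ(αL) = 1.04169×10⁻⁵ m/K
ΔT = 3.30×10⁻³ / 1.04169×10⁻⁵ = 316.793 K, so T = 25.5 + 316.793 = 342.293 °C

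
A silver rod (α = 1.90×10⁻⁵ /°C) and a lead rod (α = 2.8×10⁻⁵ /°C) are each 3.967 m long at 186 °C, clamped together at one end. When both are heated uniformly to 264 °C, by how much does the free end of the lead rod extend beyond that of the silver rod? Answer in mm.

2.78 mm

ΔT = 78 K
silver: ΔL = 1.90×10⁻⁵ × 3.967 m × 78 = 5.8791×10⁻³ m = 5.8791 mm
lead: ΔL = 2.8×10⁻⁵ × 3.967 m × 78 = 8.6639×10⁻³ m = 8.6639 mm
difference = 8.6639 − 5.8791 = 2.7848 mm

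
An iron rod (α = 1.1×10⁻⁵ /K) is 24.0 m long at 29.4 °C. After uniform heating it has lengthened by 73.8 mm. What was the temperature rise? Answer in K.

ΔL = αL₀ΔT ⇒ ΔT = ΔL / (αL₀)
ΔT = 73.8×10⁻³ m / (1.1×10⁻⁵ × 24.0 m) = 279.55 K

ΔT = 280 K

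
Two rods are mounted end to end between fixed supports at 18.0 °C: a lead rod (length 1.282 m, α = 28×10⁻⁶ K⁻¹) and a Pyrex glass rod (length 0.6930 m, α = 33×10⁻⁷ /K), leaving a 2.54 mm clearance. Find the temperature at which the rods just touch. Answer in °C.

T = 84.5 °C

Gap closes when ΔL₁ + ΔL₂ = 2.54 mm = 2.54×10⁻³ m
(α₁L₁ + α₂L₂)ΔT = g
α₁L₁ + α₂L₂ = 28×10⁻⁶×1.282 + 33×10⁻⁷×0.6930 = 3.81829×10⁻⁵ m/K
ΔT = 2.54×10⁻³ / 3.81829×10⁻⁵ = 66.522 K
T = 18.0 + 66.522 = 84.522 °C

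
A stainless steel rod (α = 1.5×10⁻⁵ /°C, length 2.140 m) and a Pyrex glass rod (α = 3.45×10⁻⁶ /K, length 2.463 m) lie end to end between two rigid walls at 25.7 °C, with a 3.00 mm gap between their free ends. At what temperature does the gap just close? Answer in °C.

α₁L₁ = 3.210×10⁻⁵ m/K, α₂L₂ = 8.49735×10⁻⁶ m/K → total 4.059735×10⁻⁵ m/K
ΔT = g/(α₁L₁+α₂L₂) = 3.00×10⁻³ / 4.059735×10⁻⁵ = 73.896 K
T = 25.7 + 73.896 = 99.596 °C

T = 99.6 °C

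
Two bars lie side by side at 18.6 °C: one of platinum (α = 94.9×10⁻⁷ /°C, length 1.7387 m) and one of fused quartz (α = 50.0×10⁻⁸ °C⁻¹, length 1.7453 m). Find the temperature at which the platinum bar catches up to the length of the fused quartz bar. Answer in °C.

Equal length when α₁L₁ΔT − α₂L₂ΔT = L₂ − L₁ = 6.60×10⁻³ m
α₁L₁ = 1.6500263×10⁻⁵, α₂L₂ = 8.7265×10⁻⁷ → Δ(αL) = 1.5627613×10⁻⁵ m/K
ΔT = 6.60×10⁻³ / 1.5627613×10⁻⁵ = 422.329 K, so T = 18.6 + 422.329 = 440.929 °C

T = 440.9 °C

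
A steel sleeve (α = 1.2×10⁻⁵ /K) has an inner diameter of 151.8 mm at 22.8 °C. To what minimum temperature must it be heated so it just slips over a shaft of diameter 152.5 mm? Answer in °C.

T = 407 °C

Required Δd = 152.5 − 151.8 = 0.7 mm
Δd = αd₀ΔT ⇒ ΔT = Δd/(αd₀) = 0.7 / (1.2×10⁻⁵ × 151.8) = 384.28 K
T_min = 22.8 + 384.28 = 407.08 °C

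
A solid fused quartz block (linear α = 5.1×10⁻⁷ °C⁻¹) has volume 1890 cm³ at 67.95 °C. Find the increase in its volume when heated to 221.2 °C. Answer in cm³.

ΔV = 0.443 cm³

Isotropic solid: β ≈ 3α = 1.5×10⁻⁶ /K; ΔT = 153.25 K
ΔV = 3αV₀ΔT = 3(5.1×10⁻⁷)(1890)(153.25) = 0.443 cm³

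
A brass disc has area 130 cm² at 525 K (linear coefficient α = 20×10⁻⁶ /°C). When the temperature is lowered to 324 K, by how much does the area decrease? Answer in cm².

ΔA = 1.05 cm²

Area coefficient ≈ 2α; |ΔT| = 201 K
ΔA = 2αA₀ΔT = 2(20×10⁻⁶)(130)(201) = 1.05 cm²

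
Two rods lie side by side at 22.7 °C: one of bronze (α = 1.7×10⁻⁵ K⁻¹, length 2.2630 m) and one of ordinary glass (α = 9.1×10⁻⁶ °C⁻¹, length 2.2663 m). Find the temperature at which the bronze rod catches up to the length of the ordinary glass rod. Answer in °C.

T = 207.6 °C

L₁(1 + α₁ΔT) = L₂(1 + α₂ΔT) ⇒ ΔT = (L₂ − L₁)/(α₁L₁ − α₂L₂)
L₂ − L₁ = 2.2663 − 2.2630 = 3.30×10⁻³ m
α₁L₁ − α₂L₂ = 1.7×10⁻⁵×2.2630 − 9.1×10⁻⁶×2.2663 = 1.784767×10⁻⁵ m/K
ΔT = 3.30×10⁻³ / 1.784767×10⁻⁵ = 184.898 K
T = 22.7 + 184.898 = 207.598 °C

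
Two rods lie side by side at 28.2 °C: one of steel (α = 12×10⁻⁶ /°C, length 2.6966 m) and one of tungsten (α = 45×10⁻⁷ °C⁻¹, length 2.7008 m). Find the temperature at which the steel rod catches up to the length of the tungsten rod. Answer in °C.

T = 236.1 °C

L₁(1 + α₁ΔT) = L₂(1 + α₂ΔT) ⇒ ΔT = (L₂ − L₁)/(α₁L₁ − α₂L₂)
L₂ − L₁ = 2.7008 − 2.6966 = 4.20×10⁻³ m
α₁L₁ − α₂L₂ = 12×10⁻⁶×2.6966 − 45×10⁻⁷×2.7008 = 2.02056×10⁻⁵ m/K
ΔT = 4.20×10⁻³ / 2.02056×10⁻⁵ = 207.863 K
T = 28.2 + 207.863 = 236.063 °C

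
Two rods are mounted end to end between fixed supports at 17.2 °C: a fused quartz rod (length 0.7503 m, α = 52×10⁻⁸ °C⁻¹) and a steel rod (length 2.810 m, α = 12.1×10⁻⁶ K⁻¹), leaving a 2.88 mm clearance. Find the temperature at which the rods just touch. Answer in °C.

T = 101 °C

α₁L₁ = 3.90156×10⁻⁷ m/K, α₂L₂ = 3.4001×10⁻⁵ m/K → total 3.4391156×10⁻⁵ m/K
ΔT = g/(α₁L₁+α₂L₂) = 2.88×10⁻³ / 3.4391156×10⁻⁵ = 83.74 K
T = 17.2 + 83.74 = 100.94 °C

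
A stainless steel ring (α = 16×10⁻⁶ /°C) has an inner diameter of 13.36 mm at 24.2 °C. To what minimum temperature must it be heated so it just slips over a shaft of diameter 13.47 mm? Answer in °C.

Required Δd = 13.47 − 13.36 = 0.11 mm
Δd = αd₀ΔT ⇒ ΔT = Δd/(αd₀) = 0.11 / (16×10⁻⁶ × 13.36) = 514.60 K
T_min = 24.2 + 514.60 = 538.80 °C

T = 539 °C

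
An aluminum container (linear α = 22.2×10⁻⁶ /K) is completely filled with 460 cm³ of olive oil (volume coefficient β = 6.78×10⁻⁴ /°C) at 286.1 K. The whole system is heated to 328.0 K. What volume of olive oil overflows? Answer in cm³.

The container also expands: β_container ≈ 3α = 6.66×10⁻⁵ /K
Net overflow = V₀(β_liq − 3α_cont)ΔT
β − 3α = 6.78×10⁻⁴ − 6.66×10⁻⁵ = 6.114×10⁻⁴ /K; ΔT = 41.9 K
ΔV = 460 × 6.114×10⁻⁴ × 41.9 = 11.8 cm³

11.8 cm³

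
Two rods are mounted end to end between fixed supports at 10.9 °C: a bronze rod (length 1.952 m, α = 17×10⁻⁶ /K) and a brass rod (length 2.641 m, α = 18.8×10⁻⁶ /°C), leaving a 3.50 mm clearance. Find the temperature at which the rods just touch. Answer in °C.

T = 53.2 °C

Gap closes when ΔL₁ + ΔL₂ = 3.50 mm = 3.50×10⁻³ m
(α₁L₁ + α₂L₂)ΔT = g
α₁L₁ + α₂L₂ = 17×10⁻⁶×1.952 + 18.8×10⁻⁶×2.641 = 8.28348×10⁻⁵ m/K
ΔT = 3.50×10⁻³ / 8.28348×10⁻⁵ = 42.253 K
T = 10.9 + 42.253 = 53.153 °C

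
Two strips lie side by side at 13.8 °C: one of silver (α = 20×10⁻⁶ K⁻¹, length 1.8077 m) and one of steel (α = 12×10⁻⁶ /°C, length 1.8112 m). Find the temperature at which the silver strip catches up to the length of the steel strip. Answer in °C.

T = 256.5 °C

L₁(1 + α₁ΔT) = L₂(1 + α₂ΔT) ⇒ ΔT = (L₂ − L₁)/(α₁L₁ − α₂L₂)
L₂ − L₁ = 1.8112 − 1.8077 = 3.50×10⁻³ m
α₁L₁ − α₂L₂ = 20×10⁻⁶×1.8077 − 12×10⁻⁶×1.8112 = 1.44196×10⁻⁵ m/K
ΔT = 3.50×10⁻³ / 1.44196×10⁻⁵ = 242.725 K
T = 13.8 + 242.725 = 256.525 °C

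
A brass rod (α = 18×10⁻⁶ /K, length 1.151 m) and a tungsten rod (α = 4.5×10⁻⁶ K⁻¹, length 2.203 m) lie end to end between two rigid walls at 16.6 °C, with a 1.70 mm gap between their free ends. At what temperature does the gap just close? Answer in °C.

T = 72.1 °C

Gap closes when ΔL₁ + ΔL₂ = 1.70 mm = 1.70×10⁻³ m
(α₁L₁ + α₂L₂)ΔT = g
α₁L₁ + α₂L₂ = 18×10⁻⁶×1.151 + 4.5×10⁻⁶×2.203 = 3.06315×10⁻⁵ m/K
ΔT = 1.70×10⁻³ / 3.06315×10⁻⁵ = 55.498 K
T = 16.6 + 55.498 = 72.098 °C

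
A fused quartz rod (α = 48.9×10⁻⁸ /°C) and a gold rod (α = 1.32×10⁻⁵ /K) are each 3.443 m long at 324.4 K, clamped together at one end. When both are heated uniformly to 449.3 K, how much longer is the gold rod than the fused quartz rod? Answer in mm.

5.47 mm

ΔT = 124.9 K
fused quartz: ΔL = 48.9×10⁻⁸ × 3.443 m × 124.9 = 2.1029×10⁻⁴ m = 0.21029 mm
gold: ΔL = 1.32×10⁻⁵ × 3.443 m × 124.9 = 5.6764×10⁻³ m = 5.6764 mm
difference = 5.6764 − 0.21029 = 5.46611 mm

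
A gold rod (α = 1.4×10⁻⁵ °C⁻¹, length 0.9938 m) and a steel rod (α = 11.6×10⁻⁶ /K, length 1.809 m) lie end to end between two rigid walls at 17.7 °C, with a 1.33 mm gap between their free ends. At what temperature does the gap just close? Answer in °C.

α₁L₁ = 1.39132×10⁻⁵ m/K, α₂L₂ = 2.09844×10⁻⁵ m/K → total 3.48976×10⁻⁵ m/K
ΔT = g/(α₁L₁+α₂L₂) = 1.33×10⁻³ / 3.48976×10⁻⁵ = 38.112 K
T = 17.7 + 38.112 = 55.812 °C

T = 55.8 °C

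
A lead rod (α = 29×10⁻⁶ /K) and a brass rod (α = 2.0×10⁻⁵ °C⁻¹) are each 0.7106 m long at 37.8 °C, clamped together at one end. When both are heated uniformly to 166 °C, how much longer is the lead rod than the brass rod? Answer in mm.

0.820 mm

ΔT = 128.2 K
lead: ΔL = 29×10⁻⁶ × 0.7106 m × 128.2 = 2.6419×10⁻³ m = 2.6419 mm
brass: ΔL = 2.0×10⁻⁵ × 0.7106 m × 128.2 = 1.8220×10⁻³ m = 1.8220 mm
difference = 2.6419 − 1.8220 = 0.8199 mm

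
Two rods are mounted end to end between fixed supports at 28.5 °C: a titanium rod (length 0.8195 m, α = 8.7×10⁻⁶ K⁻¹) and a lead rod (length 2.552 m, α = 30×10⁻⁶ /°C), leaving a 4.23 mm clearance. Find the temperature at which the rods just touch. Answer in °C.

T = 79.0 °C

Gap closes when ΔL₁ + ΔL₂ = 4.23 mm = 4.23×10⁻³ m
(α₁L₁ + α₂L₂)ΔT = g
α₁L₁ + α₂L₂ = 8.7×10⁻⁶×0.8195 + 30×10⁻⁶×2.552 = 8.368965×10⁻⁵ m/K
ΔT = 4.23×10⁻³ / 8.368965×10⁻⁵ = 50.544 K
T = 28.5 + 50.544 = 79.044 °C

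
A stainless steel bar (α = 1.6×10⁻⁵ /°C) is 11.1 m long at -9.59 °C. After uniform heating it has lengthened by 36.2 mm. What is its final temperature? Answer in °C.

ΔL = αL₀ΔT ⇒ ΔT = ΔL / (αL₀)
ΔT = 36.2×10⁻³ m / (1.6×10⁻⁵ × 11.1 m) = 203.83 K
T = -9.59 + 203.83 = 194.24 °C

T = 194 °C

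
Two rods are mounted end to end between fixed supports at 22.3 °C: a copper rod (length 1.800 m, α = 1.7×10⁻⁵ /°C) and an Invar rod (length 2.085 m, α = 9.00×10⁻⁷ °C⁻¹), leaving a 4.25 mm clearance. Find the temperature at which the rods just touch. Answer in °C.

T = 153 °C

Gap closes when ΔL₁ + ΔL₂ = 4.25 mm = 4.25×10⁻³ m
(α₁L₁ + α₂L₂)ΔT = g
α₁L₁ + α₂L₂ = 1.7×10⁻⁵×1.800 + 9.00×10⁻⁷×2.085 = 3.24765×10⁻⁵ m/K
ΔT = 4.25×10⁻³ / 3.24765×10⁻⁵ = 130.86 K
T = 22.3 + 130.86 = 153.16 °C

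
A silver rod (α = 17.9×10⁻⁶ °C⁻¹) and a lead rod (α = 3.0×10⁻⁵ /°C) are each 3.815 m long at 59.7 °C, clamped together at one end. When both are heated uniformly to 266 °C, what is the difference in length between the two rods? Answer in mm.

9.52 mm

ΔT = 206.3 K
silver: ΔL = 17.9×10⁻⁶ × 3.815 m × 206.3 = 1.4088×10⁻² m = 14.088 mm
lead: ΔL = 3.0×10⁻⁵ × 3.815 m × 206.3 = 2.3611×10⁻² m = 23.611 mm
difference = 23.611 − 14.088 = 9.523 mm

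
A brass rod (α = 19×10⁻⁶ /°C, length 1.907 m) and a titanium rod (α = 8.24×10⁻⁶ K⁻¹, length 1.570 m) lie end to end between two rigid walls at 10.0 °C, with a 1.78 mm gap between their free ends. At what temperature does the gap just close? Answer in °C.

T = 46.2 °C

Gap closes when ΔL₁ + ΔL₂ = 1.78 mm = 1.78×10⁻³ m
(α₁L₁ + α₂L₂)ΔT = g
α₁L₁ + α₂L₂ = 19×10⁻⁶×1.907 + 8.24×10⁻⁶×1.570 = 4.91698×10⁻⁵ m/K
ΔT = 1.78×10⁻³ / 4.91698×10⁻⁵ = 36.201 K
T = 10.0 + 36.201 = 46.201 °C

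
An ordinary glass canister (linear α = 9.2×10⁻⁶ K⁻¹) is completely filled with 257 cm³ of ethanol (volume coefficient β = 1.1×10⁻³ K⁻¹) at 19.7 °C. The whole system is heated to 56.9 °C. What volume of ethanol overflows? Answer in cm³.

10.3 cm³

The canister also expands: β_container ≈ 3α = 2.76×10⁻⁵ /K
Net overflow = V₀(β_liq − 3α_cont)ΔT
β − 3α = 1.10×10⁻³ − 2.76×10⁻⁵ = 1.0724×10⁻³ /K; ΔT = 37.2 K
ΔV = 257 × 1.0724×10⁻³ × 37.2 = 10.3 cm³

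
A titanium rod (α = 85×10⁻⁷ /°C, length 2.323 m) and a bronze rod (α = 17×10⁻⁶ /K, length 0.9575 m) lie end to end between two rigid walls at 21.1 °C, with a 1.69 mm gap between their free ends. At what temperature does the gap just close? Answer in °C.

T = 68.0 °C

Gap closes when ΔL₁ + ΔL₂ = 1.69 mm = 1.69×10⁻³ m
(α₁L₁ + α₂L₂)ΔT = g
α₁L₁ + α₂L₂ = 85×10⁻⁷×2.323 + 17×10⁻⁶×0.9575 = 3.6023×10⁻⁵ m/K
ΔT = 1.69×10⁻³ / 3.6023×10⁻⁵ = 46.914 K
T = 21.1 + 46.914 = 68.014 °C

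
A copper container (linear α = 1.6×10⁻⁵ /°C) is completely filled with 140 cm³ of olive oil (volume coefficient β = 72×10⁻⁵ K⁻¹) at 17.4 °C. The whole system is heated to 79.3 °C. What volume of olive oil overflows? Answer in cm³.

The container also expands: β_container ≈ 3α = 4.8×10⁻⁵ /K
Net overflow = V₀(β_liq − 3α_cont)ΔT
β − 3α = 7.20×10⁻⁴ − 4.8×10⁻⁵ = 6.72×10⁻⁴ /K; ΔT = 61.9 K
ΔV = 140 × 6.72×10⁻⁴ × 61.9 = 5.82 cm³

5.82 cm³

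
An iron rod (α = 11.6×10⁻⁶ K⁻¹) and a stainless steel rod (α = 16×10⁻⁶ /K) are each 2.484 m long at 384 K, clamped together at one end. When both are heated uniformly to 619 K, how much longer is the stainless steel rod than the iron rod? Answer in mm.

2.57 mm

ΔT = 235 K
iron: ΔL = 11.6×10⁻⁶ × 2.484 m × 235 = 6.7714×10⁻³ m = 6.7714 mm
stainless steel: ΔL = 16×10⁻⁶ × 2.484 m × 235 = 9.3398×10⁻³ m = 9.3398 mm
difference = 9.3398 − 6.7714 = 2.5684 mm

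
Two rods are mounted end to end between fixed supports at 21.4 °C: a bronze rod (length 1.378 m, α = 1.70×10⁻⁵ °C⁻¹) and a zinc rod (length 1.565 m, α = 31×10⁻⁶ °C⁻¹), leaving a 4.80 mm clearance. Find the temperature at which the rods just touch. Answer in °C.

α₁L₁ = 2.3426×10⁻⁵ m/K, α₂L₂ = 4.8515×10⁻⁵ m/K → total 7.1941×10⁻⁵ m/K
ΔT = g/(α₁L₁+α₂L₂) = 4.80×10⁻³ / 7.1941×10⁻⁵ = 66.721 K
T = 21.4 + 66.721 = 88.121 °C

T = 88.1 °C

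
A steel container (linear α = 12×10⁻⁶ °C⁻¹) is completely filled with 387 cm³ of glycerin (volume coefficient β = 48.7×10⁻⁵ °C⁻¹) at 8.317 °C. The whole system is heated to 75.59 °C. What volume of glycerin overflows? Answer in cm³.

11.7 cm³

The container also expands: β_container ≈ 3α = 3.6×10⁻⁵ /K
Net overflow = V₀(β_liq − 3α_cont)ΔT
β − 3α = 4.87×10⁻⁴ − 3.6×10⁻⁵ = 4.51×10⁻⁴ /K; ΔT = 67.273 K
ΔV = 387 × 4.51×10⁻⁴ × 67.273 = 11.7 cm³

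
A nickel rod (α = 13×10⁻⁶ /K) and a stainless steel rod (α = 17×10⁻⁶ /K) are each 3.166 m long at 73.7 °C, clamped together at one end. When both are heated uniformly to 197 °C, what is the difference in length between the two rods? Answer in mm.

ΔT = 123.3 K
nickel: ΔL = 13×10⁻⁶ × 3.166 m × 123.3 = 5.0748×10⁻³ m = 5.0748 mm
stainless steel: ΔL = 17×10⁻⁶ × 3.166 m × 123.3 = 6.6363×10⁻³ m = 6.6363 mm
difference = 6.6363 − 5.0748 = 1.5615 mm

1.56 mm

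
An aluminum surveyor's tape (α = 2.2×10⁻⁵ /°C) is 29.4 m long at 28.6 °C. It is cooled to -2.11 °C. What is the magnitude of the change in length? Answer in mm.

|ΔT| = |-2.11 − 28.6| = 30.71 K
ΔL = αL₀ΔT = (2.2×10⁻⁵)(29.4)(30.71) = 1.99×10⁻² m

ΔL = 19.9 mm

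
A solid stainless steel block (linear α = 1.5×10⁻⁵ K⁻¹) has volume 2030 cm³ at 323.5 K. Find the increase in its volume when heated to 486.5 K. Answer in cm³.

Isotropic solid: β ≈ 3α = 4.5×10⁻⁵ /K; ΔT = 163.0 K
ΔV = 3αV₀ΔT = 3(1.5×10⁻⁵)(2030)(163.0) = 14.9 cm³

ΔV = 14.9 cm³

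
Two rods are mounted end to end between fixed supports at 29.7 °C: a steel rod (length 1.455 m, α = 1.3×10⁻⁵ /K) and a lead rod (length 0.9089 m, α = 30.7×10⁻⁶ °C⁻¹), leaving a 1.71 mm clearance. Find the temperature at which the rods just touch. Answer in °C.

T = 66.2 °C

Gap closes when ΔL₁ + ΔL₂ = 1.71 mm = 1.71×10⁻³ m
(α₁L₁ + α₂L₂)ΔT = g
α₁L₁ + α₂L₂ = 1.3×10⁻⁵×1.455 + 30.7×10⁻⁶×0.9089 = 4.681823×10⁻⁵ m/K
ΔT = 1.71×10⁻³ / 4.681823×10⁻⁵ = 36.524 K
T = 29.7 + 36.524 = 66.224 °C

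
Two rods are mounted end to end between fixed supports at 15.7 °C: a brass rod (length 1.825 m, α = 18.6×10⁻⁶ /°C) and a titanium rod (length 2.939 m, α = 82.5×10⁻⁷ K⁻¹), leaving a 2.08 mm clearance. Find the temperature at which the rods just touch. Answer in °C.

Gap closes when ΔL₁ + ΔL₂ = 2.08 mm = 2.08×10⁻³ m
(α₁L₁ + α₂L₂)ΔT = g
α₁L₁ + α₂L₂ = 18.6×10⁻⁶×1.825 + 82.5×10⁻⁷×2.939 = 5.819175×10⁻⁵ m/K
ΔT = 2.08×10⁻³ / 5.819175×10⁻⁵ = 35.744 K
T = 15.7 + 35.744 = 51.444 °C

T = 51.4 °C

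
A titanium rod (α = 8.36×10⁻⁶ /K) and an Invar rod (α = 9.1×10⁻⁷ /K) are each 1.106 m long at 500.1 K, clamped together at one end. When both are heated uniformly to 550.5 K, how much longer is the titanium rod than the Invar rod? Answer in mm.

0.415 mm

ΔT = 50.4 K
titanium: ΔL = 8.36×10⁻⁶ × 1.106 m × 50.4 = 4.6601×10⁻⁴ m = 0.46601 mm
Invar: ΔL = 9.1×10⁻⁷ × 1.106 m × 50.4 = 5.0726×10⁻⁵ m = 0.050726 mm
difference = 0.46601 − 0.050726 = 0.415284 mm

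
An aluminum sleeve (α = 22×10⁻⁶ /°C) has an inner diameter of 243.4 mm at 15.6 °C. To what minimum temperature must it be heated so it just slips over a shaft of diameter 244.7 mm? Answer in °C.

Required Δd = 244.7 − 243.4 = 1.3 mm
Δd = αd₀ΔT ⇒ ΔT = Δd/(αd₀) = 1.3 / (22×10⁻⁶ × 243.4) = 242.77 K
T_min = 15.6 + 242.77 = 258.37 °C

T = 258 °C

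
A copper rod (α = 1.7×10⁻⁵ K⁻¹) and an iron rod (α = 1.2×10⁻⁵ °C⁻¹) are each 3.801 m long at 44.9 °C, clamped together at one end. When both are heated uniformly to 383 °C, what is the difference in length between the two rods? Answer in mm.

6.43 mm

ΔT = 338.1 K
copper: ΔL = 1.7×10⁻⁵ × 3.801 m × 338.1 = 2.1847×10⁻² m = 21.847 mm
iron: ΔL = 1.2×10⁻⁵ × 3.801 m × 338.1 = 1.5421×10⁻² m = 15.421 mm
difference = 21.847 − 15.421 = 6.426 mm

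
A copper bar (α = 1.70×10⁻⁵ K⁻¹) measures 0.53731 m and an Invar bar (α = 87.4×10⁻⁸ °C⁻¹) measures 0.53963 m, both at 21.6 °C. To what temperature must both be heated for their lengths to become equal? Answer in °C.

T = 289.4 °C

L₁(1 + α₁ΔT) = L₂(1 + α₂ΔT) ⇒ ΔT = (L₂ − L₁)/(α₁L₁ − α₂L₂)
L₂ − L₁ = 0.53963 − 0.53731 = 2.32×10⁻³ m
α₁L₁ − α₂L₂ = 1.70×10⁻⁵×0.53731 − 87.4×10⁻⁸×0.53963 = 8.66263338×10⁻⁶ m/K
ΔT = 2.32×10⁻³ / 8.66263338×10⁻⁶ = 267.817 K
T = 21.6 + 267.817 = 289.417 °C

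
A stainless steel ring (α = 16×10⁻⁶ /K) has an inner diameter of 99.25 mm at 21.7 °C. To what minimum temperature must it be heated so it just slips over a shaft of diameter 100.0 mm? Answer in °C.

T = 494 °C

Required Δd = 100.0 − 99.25 = 0.75 mm
Δd = αd₀ΔT ⇒ ΔT = Δd/(αd₀) = 0.75 / (16×10⁻⁶ × 99.25) = 472.29 K
T_min = 21.7 + 472.29 = 493.99 °C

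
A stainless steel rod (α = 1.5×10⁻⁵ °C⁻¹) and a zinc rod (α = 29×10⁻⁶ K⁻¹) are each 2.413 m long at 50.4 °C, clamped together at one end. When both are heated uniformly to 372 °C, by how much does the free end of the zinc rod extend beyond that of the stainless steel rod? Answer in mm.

10.9 mm

ΔT = 321.6 K
stainless steel: ΔL = 1.5×10⁻⁵ × 2.413 m × 321.6 = 1.1640×10⁻² m = 11.640 mm
zinc: ΔL = 29×10⁻⁶ × 2.413 m × 321.6 = 2.2505×10⁻² m = 22.505 mm
difference = 22.505 − 11.640 = 10.865 mm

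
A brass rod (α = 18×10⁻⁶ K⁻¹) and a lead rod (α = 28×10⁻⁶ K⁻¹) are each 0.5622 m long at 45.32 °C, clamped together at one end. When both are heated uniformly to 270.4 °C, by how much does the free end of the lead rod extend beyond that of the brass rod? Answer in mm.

1.27 mm

ΔT = 225.08 K
brass: ΔL = 18×10⁻⁶ × 0.5622 m × 225.08 = 2.2777×10⁻³ m = 2.2777 mm
lead: ΔL = 28×10⁻⁶ × 0.5622 m × 225.08 = 3.5431×10⁻³ m = 3.5431 mm
difference = 3.5431 − 2.2777 = 1.2654 mm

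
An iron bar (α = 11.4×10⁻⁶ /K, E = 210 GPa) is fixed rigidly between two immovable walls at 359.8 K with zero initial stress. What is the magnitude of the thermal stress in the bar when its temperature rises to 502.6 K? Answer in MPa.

Fully constrained: the free strain ε = αΔT is blocked, so σ = Eε = EαΔT.
|ΔT| = 142.8 K
σ = 210×10⁹ × 11.4×10⁻⁶ × 142.8 = 3.42×10⁸ Pa

σ = 342 MPa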